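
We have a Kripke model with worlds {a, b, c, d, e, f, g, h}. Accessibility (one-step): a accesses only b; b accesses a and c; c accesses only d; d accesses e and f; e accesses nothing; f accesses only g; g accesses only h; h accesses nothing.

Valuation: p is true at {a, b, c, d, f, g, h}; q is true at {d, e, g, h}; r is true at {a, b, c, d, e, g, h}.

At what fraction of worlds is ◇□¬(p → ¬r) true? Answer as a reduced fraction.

5/8

a: successors {b}; □¬(p → ¬r) there: b:T. ✓
b: successors {a, c}; □¬(p → ¬r) there: a:T, c:T. ✓
c: successors {d}; □¬(p → ¬r) there: d:F. ✗
d: successors {e, f}; □¬(p → ¬r) there: e:T, f:T. ✓
e: no successors, so ◇□¬(p → ¬r) fails. ✗
f: successors {g}; □¬(p → ¬r) there: g:T. ✓
g: successors {h}; □¬(p → ¬r) there: h:T. ✓
h: no successors, so ◇□¬(p → ¬r) fails. ✗
That's 5 of 8 worlds, so 5/8.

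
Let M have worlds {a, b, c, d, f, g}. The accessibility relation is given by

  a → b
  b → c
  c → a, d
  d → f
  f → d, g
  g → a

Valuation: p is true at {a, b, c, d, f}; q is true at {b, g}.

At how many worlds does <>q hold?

2

a: successors {b}; q there: b:T. ✓
b: successors {c}; q there: c:F. ✗
c: successors {a, d}; q there: a:F, d:F. ✗
d: successors {f}; q there: f:F. ✗
f: successors {d, g}; q there: d:F, g:T. ✓
g: successors {a}; q there: a:F. ✗
Satisfying worlds: {a, f}.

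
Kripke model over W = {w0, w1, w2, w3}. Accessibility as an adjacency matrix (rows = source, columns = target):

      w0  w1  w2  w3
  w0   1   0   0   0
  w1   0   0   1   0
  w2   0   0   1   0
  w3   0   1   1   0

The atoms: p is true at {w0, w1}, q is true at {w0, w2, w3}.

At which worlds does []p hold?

{w0}

w0: successors {w0}; p there: w0:T. ✓
w1: successors {w2}; p there: w2:F. ✗
w2: successors {w2}; p there: w2:F. ✗
w3: successors {w1, w2}; p there: w1:T, w2:F. ✗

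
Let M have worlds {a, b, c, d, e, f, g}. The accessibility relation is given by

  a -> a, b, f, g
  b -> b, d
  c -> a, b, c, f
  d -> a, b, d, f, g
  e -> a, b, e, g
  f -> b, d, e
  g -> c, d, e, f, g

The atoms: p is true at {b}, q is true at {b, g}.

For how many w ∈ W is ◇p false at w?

a: successors {a, b, f, g}; p there: a:F, b:T, f:F, g:F. ✓
b: successors {b, d}; p there: b:T, d:F. ✓
c: successors {a, b, c, f}; p there: a:F, b:T, c:F, f:F. ✓
d: successors {a, b, d, f, g}; p there: a:F, b:T, d:F, f:F, g:F. ✓
e: successors {a, b, e, g}; p there: a:F, b:T, e:F, g:F. ✓
f: successors {b, d, e}; p there: b:T, d:F, e:F. ✓
g: successors {c, d, e, f, g}; p there: c:F, d:F, e:F, f:F, g:F. ✗
Satisfying worlds: {a, b, c, d, e, f}.
So ◇p fails at the other 1 world.

1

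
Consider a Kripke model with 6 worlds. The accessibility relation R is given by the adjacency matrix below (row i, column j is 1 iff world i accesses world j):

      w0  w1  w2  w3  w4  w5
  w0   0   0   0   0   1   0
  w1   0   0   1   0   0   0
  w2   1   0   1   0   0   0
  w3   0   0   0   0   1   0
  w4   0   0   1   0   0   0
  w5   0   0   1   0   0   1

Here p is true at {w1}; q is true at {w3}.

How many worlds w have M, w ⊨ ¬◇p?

w0: ◇p is F. ✓
w1: ◇p is F. ✓
w2: ◇p is F. ✓
w3: ◇p is F. ✓
w4: ◇p is F. ✓
w5: ◇p is F. ✓
Satisfying worlds: {w0, w1, w2, w3, w4, w5}.

6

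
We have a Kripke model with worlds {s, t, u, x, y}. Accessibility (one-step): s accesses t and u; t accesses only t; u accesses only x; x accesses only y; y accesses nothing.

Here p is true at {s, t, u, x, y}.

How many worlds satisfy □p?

5

s: successors {t, u}; p there: t:T, u:T. ✓
t: successors {t}; p there: t:T. ✓
u: successors {x}; p there: x:T. ✓
x: successors {y}; p there: y:T. ✓
y: no successors, so □p holds vacuously. ✓
Satisfying worlds: {s, t, u, x, y}.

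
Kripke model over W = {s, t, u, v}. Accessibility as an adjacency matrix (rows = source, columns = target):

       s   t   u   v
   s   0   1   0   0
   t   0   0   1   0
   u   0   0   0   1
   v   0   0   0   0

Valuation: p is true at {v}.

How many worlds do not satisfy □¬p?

1

s: successors {t}; ¬p there: t:T. ✓
t: successors {u}; ¬p there: u:T. ✓
u: successors {v}; ¬p there: v:F. ✗
v: no successors, so □¬p holds vacuously. ✓
Satisfying worlds: {s, t, v}.
So □¬p fails at the other 1 world.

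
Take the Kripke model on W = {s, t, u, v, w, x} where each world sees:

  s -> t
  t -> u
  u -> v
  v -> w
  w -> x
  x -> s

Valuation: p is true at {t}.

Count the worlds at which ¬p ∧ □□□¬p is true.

4

s: ¬p is T, □□□¬p is T. ✓
t: ¬p is F, □□□¬p is T. ✗
u: ¬p is T, □□□¬p is T. ✓
v: ¬p is T, □□□¬p is T. ✓
w: ¬p is T, □□□¬p is F. ✗
x: ¬p is T, □□□¬p is T. ✓
Satisfying worlds: {s, u, v, x}.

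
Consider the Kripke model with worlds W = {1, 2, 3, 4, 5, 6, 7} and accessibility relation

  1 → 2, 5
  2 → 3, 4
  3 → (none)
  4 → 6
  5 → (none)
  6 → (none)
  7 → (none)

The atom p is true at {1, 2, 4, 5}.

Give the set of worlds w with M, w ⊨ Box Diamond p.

{3, 5, 6, 7}

1: successors {2, 5}; Diamond p there: 2:T, 5:F. ✗
2: successors {3, 4}; Diamond p there: 3:F, 4:F. ✗
3: no successors, so Box Diamond p holds vacuously. ✓
4: successors {6}; Diamond p there: 6:F. ✗
5: no successors, so Box Diamond p holds vacuously. ✓
6: no successors, so Box Diamond p holds vacuously. ✓
7: no successors, so Box Diamond p holds vacuously. ✓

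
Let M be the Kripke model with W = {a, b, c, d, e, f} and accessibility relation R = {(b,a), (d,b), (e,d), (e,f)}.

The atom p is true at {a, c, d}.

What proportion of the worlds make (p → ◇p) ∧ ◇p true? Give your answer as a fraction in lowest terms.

1/3

a: p → ◇p is F, ◇p is F. ✗
b: p → ◇p is T, ◇p is T. ✓
c: p → ◇p is F, ◇p is F. ✗
d: p → ◇p is F, ◇p is F. ✗
e: p → ◇p is T, ◇p is T. ✓
f: p → ◇p is T, ◇p is F. ✗
That's 2 of 6 worlds, so 2/6 = 1/3.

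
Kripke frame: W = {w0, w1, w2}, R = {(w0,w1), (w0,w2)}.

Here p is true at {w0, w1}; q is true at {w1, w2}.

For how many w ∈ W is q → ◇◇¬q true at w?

1

w0: q is F, ◇◇¬q is F. ✓
w1: q is T, ◇◇¬q is F. ✗
w2: q is T, ◇◇¬q is F. ✗
Satisfying worlds: {w0}.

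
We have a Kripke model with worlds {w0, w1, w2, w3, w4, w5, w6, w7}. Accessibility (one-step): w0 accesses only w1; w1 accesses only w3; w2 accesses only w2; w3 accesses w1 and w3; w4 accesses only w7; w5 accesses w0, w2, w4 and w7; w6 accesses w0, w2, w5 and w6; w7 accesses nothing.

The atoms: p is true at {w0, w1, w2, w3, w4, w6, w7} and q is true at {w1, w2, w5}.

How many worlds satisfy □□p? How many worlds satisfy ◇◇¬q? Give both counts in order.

7 and 5

For □□p:
w0: successors {w1}; □p there: w1:T. ✓
w1: successors {w3}; □p there: w3:T. ✓
w2: successors {w2}; □p there: w2:T. ✓
w3: successors {w1, w3}; □p there: w1:T, w3:T. ✓
w4: successors {w7}; □p there: w7:T. ✓
w5: successors {w0, w2, w4, w7}; □p there: w0:T, w2:T, w4:T, w7:T. ✓
w6: successors {w0, w2, w5, w6}; □p there: w0:T, w2:T, w5:T, w6:F. ✗
w7: no successors, so □□p holds vacuously. ✓
— 7 worlds.
For ◇◇¬q:
w0: successors {w1}; ◇¬q there: w1:T. ✓
w1: successors {w3}; ◇¬q there: w3:T. ✓
w2: successors {w2}; ◇¬q there: w2:F. ✗
w3: successors {w1, w3}; ◇¬q there: w1:T, w3:T. ✓
w4: successors {w7}; ◇¬q there: w7:F. ✗
w5: successors {w0, w2, w4, w7}; ◇¬q there: w0:F, w2:F, w4:T, w7:F. ✓
w6: successors {w0, w2, w5, w6}; ◇¬q there: w0:F, w2:F, w5:T, w6:T. ✓
w7: no successors, so ◇◇¬q fails. ✗
— 5 worlds.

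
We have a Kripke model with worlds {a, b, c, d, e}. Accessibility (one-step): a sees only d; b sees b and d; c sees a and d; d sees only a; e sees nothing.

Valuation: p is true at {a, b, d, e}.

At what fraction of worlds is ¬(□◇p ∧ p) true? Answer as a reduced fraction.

1/5

a: □◇p ∧ p is T. ✗
b: □◇p ∧ p is T. ✗
c: □◇p ∧ p is F. ✓
d: □◇p ∧ p is T. ✗
e: □◇p ∧ p is T. ✗
That's 1 of 5 worlds, so 1/5.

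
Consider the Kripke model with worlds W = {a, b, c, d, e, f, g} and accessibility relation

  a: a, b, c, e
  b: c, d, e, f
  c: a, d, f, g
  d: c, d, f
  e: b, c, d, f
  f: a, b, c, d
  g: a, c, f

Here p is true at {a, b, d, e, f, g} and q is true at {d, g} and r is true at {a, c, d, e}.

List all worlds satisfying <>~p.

{a, b, d, e, f, g}

a: successors {a, b, c, e}; ~p there: a:F, b:F, c:T, e:F. ✓
b: successors {c, d, e, f}; ~p there: c:T, d:F, e:F, f:F. ✓
c: successors {a, d, f, g}; ~p there: a:F, d:F, f:F, g:F. ✗
d: successors {c, d, f}; ~p there: c:T, d:F, f:F. ✓
e: successors {b, c, d, f}; ~p there: b:F, c:T, d:F, f:F. ✓
f: successors {a, b, c, d}; ~p there: a:F, b:F, c:T, d:F. ✓
g: successors {a, c, f}; ~p there: a:F, c:T, f:F. ✓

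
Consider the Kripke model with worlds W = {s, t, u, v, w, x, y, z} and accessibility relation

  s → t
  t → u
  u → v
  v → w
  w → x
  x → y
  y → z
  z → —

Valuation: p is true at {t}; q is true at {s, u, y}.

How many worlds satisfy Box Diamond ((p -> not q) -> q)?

3

s: successors {t}; Diamond ((p -> not q) -> q) there: t:T. ✓
t: successors {u}; Diamond ((p -> not q) -> q) there: u:F. ✗
u: successors {v}; Diamond ((p -> not q) -> q) there: v:F. ✗
v: successors {w}; Diamond ((p -> not q) -> q) there: w:F. ✗
w: successors {x}; Diamond ((p -> not q) -> q) there: x:T. ✓
x: successors {y}; Diamond ((p -> not q) -> q) there: y:F. ✗
y: successors {z}; Diamond ((p -> not q) -> q) there: z:F. ✗
z: no successors, so Box Diamond ((p -> not q) -> q) holds vacuously. ✓
Satisfying worlds: {s, w, z}.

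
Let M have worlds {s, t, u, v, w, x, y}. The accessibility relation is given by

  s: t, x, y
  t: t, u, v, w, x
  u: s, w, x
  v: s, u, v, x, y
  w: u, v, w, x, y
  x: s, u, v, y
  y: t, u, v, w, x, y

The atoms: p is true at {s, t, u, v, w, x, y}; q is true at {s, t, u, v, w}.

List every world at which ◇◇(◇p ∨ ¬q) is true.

{s, t, u, v, w, x, y}

s: successors {t, x, y}; ◇(◇p ∨ ¬q) there: t:T, x:T, y:T. ✓
t: successors {t, u, v, w, x}; ◇(◇p ∨ ¬q) there: t:T, u:T, v:T, w:T, x:T. ✓
u: successors {s, w, x}; ◇(◇p ∨ ¬q) there: s:T, w:T, x:T. ✓
v: successors {s, u, v, x, y}; ◇(◇p ∨ ¬q) there: s:T, u:T, v:T, x:T, y:T. ✓
w: successors {u, v, w, x, y}; ◇(◇p ∨ ¬q) there: u:T, v:T, w:T, x:T, y:T. ✓
x: successors {s, u, v, y}; ◇(◇p ∨ ¬q) there: s:T, u:T, v:T, y:T. ✓
y: successors {t, u, v, w, x, y}; ◇(◇p ∨ ¬q) there: t:T, u:T, v:T, w:T, x:T, y:T. ✓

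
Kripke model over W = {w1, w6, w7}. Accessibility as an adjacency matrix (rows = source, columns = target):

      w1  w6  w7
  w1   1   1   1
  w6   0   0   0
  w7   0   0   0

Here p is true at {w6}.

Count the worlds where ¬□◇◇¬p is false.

w1: □◇◇¬p is F. ✓
w6: □◇◇¬p is T. ✗
w7: □◇◇¬p is T. ✗
Satisfying worlds: {w1}.
So ¬□◇◇¬p fails at the other 2 worlds.

2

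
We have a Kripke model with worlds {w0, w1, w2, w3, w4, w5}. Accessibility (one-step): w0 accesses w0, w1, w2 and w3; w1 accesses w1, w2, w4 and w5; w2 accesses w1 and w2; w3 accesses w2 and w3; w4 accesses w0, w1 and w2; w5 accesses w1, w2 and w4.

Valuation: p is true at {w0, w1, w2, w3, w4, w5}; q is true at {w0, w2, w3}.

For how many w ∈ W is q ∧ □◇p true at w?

w0: q is T, □◇p is T. ✓
w1: q is F, □◇p is T. ✗
w2: q is T, □◇p is T. ✓
w3: q is T, □◇p is T. ✓
w4: q is F, □◇p is T. ✗
w5: q is F, □◇p is T. ✗
Satisfying worlds: {w0, w2, w3}.

3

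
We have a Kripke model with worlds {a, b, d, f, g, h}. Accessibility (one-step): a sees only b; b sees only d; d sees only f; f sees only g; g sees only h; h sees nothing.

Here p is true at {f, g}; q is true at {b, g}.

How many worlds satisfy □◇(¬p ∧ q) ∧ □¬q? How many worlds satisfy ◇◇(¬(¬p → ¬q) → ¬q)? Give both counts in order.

For □◇(¬p ∧ q) ∧ □¬q:
a: □◇(¬p ∧ q) is F, □¬q is F. ✗
b: □◇(¬p ∧ q) is F, □¬q is T. ✗
d: □◇(¬p ∧ q) is F, □¬q is T. ✗
f: □◇(¬p ∧ q) is F, □¬q is F. ✗
g: □◇(¬p ∧ q) is F, □¬q is T. ✗
h: □◇(¬p ∧ q) is T, □¬q is T. ✓
— 1 world.
For ◇◇(¬(¬p → ¬q) → ¬q):
a: successors {b}; ◇(¬(¬p → ¬q) → ¬q) there: b:T. ✓
b: successors {d}; ◇(¬(¬p → ¬q) → ¬q) there: d:T. ✓
d: successors {f}; ◇(¬(¬p → ¬q) → ¬q) there: f:T. ✓
f: successors {g}; ◇(¬(¬p → ¬q) → ¬q) there: g:T. ✓
g: successors {h}; ◇(¬(¬p → ¬q) → ¬q) there: h:F. ✗
h: no successors, so ◇◇(¬(¬p → ¬q) → ¬q) fails. ✗
— 4 worlds.

1 and 4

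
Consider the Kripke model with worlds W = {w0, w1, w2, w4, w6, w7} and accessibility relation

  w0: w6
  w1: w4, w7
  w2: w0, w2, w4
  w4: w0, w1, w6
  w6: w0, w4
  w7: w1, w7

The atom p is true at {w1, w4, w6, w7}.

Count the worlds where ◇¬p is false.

3

w0: successors {w6}; ¬p there: w6:F. ✗
w1: successors {w4, w7}; ¬p there: w4:F, w7:F. ✗
w2: successors {w0, w2, w4}; ¬p there: w0:T, w2:T, w4:F. ✓
w4: successors {w0, w1, w6}; ¬p there: w0:T, w1:F, w6:F. ✓
w6: successors {w0, w4}; ¬p there: w0:T, w4:F. ✓
w7: successors {w1, w7}; ¬p there: w1:F, w7:F. ✗
Satisfying worlds: {w2, w4, w6}.
So ◇¬p fails at the other 3 worlds.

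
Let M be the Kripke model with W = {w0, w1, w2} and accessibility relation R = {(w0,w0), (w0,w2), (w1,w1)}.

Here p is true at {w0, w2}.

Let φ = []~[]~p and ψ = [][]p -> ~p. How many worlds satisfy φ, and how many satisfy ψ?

1 and 1

For []~[]~p:
w0: successors {w0, w2}; ~[]~p there: w0:T, w2:F. ✗
w1: successors {w1}; ~[]~p there: w1:F. ✗
w2: no successors, so []~[]~p holds vacuously. ✓
— 1 world.
For [][]p -> ~p:
w0: [][]p is T, ~p is F. ✗
w1: [][]p is F, ~p is T. ✓
w2: [][]p is T, ~p is F. ✗
— 1 world.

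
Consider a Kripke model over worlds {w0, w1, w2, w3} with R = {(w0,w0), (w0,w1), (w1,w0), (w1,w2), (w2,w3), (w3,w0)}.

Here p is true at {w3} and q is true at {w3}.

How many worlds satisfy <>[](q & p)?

1

w0: successors {w0, w1}; [](q & p) there: w0:F, w1:F. ✗
w1: successors {w0, w2}; [](q & p) there: w0:F, w2:T. ✓
w2: successors {w3}; [](q & p) there: w3:F. ✗
w3: successors {w0}; [](q & p) there: w0:F. ✗
Satisfying worlds: {w1}.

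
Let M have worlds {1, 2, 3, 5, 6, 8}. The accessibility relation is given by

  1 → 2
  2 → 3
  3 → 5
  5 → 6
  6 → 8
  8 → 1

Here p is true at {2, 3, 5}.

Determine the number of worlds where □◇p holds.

3

1: successors {2}; ◇p there: 2:T. ✓
2: successors {3}; ◇p there: 3:T. ✓
3: successors {5}; ◇p there: 5:F. ✗
5: successors {6}; ◇p there: 6:F. ✗
6: successors {8}; ◇p there: 8:F. ✗
8: successors {1}; ◇p there: 1:T. ✓
Satisfying worlds: {1, 2, 8}.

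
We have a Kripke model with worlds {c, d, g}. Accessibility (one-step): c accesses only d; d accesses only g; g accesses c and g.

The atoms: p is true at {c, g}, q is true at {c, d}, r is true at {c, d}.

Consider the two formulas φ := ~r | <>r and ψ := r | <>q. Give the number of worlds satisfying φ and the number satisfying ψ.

2 and 3

For ~r | <>r:
c: ~r is F, <>r is T. ✓
d: ~r is F, <>r is F. ✗
g: ~r is T, <>r is T. ✓
— 2 worlds.
For r | <>q:
c: r is T, <>q is T. ✓
d: r is T, <>q is F. ✓
g: r is F, <>q is T. ✓
— 3 worlds.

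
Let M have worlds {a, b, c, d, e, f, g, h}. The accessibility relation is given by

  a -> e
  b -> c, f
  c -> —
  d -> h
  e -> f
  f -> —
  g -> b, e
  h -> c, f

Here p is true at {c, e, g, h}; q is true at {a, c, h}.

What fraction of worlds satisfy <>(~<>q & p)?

a: successors {e}; ~<>q & p there: e:T. ✓
b: successors {c, f}; ~<>q & p there: c:T, f:F. ✓
c: no successors, so <>(~<>q & p) fails. ✗
d: successors {h}; ~<>q & p there: h:F. ✗
e: successors {f}; ~<>q & p there: f:F. ✗
f: no successors, so <>(~<>q & p) fails. ✗
g: successors {b, e}; ~<>q & p there: b:F, e:T. ✓
h: successors {c, f}; ~<>q & p there: c:T, f:F. ✓
That's 4 of 8 worlds, so 4/8 = 1/2.

1/2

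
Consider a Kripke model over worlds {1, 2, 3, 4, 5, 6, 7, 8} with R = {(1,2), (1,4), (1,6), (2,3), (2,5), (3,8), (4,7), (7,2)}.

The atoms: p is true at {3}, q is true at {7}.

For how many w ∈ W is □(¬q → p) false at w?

4

1: successors {2, 4, 6}; ¬q → p there: 2:F, 4:F, 6:F. ✗
2: successors {3, 5}; ¬q → p there: 3:T, 5:F. ✗
3: successors {8}; ¬q → p there: 8:F. ✗
4: successors {7}; ¬q → p there: 7:T. ✓
5: no successors, so □(¬q → p) holds vacuously. ✓
6: no successors, so □(¬q → p) holds vacuously. ✓
7: successors {2}; ¬q → p there: 2:F. ✗
8: no successors, so □(¬q → p) holds vacuously. ✓
Satisfying worlds: {4, 5, 6, 8}.
So □(¬q → p) fails at the other 4 worlds.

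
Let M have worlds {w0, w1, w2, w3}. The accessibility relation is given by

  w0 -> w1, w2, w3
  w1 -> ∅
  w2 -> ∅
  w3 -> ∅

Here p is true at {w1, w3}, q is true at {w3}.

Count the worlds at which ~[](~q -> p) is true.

1

w0: [](~q -> p) is F. ✓
w1: [](~q -> p) is T. ✗
w2: [](~q -> p) is T. ✗
w3: [](~q -> p) is T. ✗
Satisfying worlds: {w0}.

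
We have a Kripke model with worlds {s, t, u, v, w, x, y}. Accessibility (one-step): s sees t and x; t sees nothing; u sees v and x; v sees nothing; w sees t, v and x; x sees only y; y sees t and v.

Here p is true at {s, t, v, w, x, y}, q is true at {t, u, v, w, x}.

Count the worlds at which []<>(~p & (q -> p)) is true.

2

s: successors {t, x}; <>(~p & (q -> p)) there: t:F, x:F. ✗
t: no successors, so []<>(~p & (q -> p)) holds vacuously. ✓
u: successors {v, x}; <>(~p & (q -> p)) there: v:F, x:F. ✗
v: no successors, so []<>(~p & (q -> p)) holds vacuously. ✓
w: successors {t, v, x}; <>(~p & (q -> p)) there: t:F, v:F, x:F. ✗
x: successors {y}; <>(~p & (q -> p)) there: y:F. ✗
y: successors {t, v}; <>(~p & (q -> p)) there: t:F, v:F. ✗
Satisfying worlds: {t, v}.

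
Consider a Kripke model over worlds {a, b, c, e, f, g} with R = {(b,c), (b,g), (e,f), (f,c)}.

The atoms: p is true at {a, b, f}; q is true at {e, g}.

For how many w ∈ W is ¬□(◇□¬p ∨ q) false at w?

a: □(◇□¬p ∨ q) is T. ✗
b: □(◇□¬p ∨ q) is F. ✓
c: □(◇□¬p ∨ q) is T. ✗
e: □(◇□¬p ∨ q) is T. ✗
f: □(◇□¬p ∨ q) is F. ✓
g: □(◇□¬p ∨ q) is T. ✗
Satisfying worlds: {b, f}.
So ¬□(◇□¬p ∨ q) fails at the other 4 worlds.

4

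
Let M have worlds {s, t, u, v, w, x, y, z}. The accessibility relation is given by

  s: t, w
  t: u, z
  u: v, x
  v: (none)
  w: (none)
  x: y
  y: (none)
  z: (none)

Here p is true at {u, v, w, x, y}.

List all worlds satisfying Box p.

s: successors {t, w}; p there: t:F, w:T. ✗
t: successors {u, z}; p there: u:T, z:F. ✗
u: successors {v, x}; p there: v:T, x:T. ✓
v: no successors, so Box p holds vacuously. ✓
w: no successors, so Box p holds vacuously. ✓
x: successors {y}; p there: y:T. ✓
y: no successors, so Box p holds vacuously. ✓
z: no successors, so Box p holds vacuously. ✓

{u, v, w, x, y, z}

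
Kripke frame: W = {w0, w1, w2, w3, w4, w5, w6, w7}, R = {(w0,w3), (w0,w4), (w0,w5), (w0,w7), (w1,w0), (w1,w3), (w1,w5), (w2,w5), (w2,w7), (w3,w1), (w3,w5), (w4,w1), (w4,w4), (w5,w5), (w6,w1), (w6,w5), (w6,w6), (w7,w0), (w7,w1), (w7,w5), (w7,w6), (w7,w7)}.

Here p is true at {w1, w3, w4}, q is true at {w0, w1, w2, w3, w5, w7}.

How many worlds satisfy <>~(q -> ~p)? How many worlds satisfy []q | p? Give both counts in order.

6 and 5

For <>~(q -> ~p):
w0: successors {w3, w4, w5, w7}; ~(q -> ~p) there: w3:T, w4:F, w5:F, w7:F. ✓
w1: successors {w0, w3, w5}; ~(q -> ~p) there: w0:F, w3:T, w5:F. ✓
w2: successors {w5, w7}; ~(q -> ~p) there: w5:F, w7:F. ✗
w3: successors {w1, w5}; ~(q -> ~p) there: w1:T, w5:F. ✓
w4: successors {w1, w4}; ~(q -> ~p) there: w1:T, w4:F. ✓
w5: successors {w5}; ~(q -> ~p) there: w5:F. ✗
w6: successors {w1, w5, w6}; ~(q -> ~p) there: w1:T, w5:F, w6:F. ✓
w7: successors {w0, w1, w5, w6, w7}; ~(q -> ~p) there: w0:F, w1:T, w5:F, w6:F, w7:F. ✓
— 6 worlds.
For []q | p:
w0: []q is F, p is F. ✗
w1: []q is T, p is T. ✓
w2: []q is T, p is F. ✓
w3: []q is T, p is T. ✓
w4: []q is F, p is T. ✓
w5: []q is T, p is F. ✓
w6: []q is F, p is F. ✗
w7: []q is F, p is F. ✗
— 5 worlds.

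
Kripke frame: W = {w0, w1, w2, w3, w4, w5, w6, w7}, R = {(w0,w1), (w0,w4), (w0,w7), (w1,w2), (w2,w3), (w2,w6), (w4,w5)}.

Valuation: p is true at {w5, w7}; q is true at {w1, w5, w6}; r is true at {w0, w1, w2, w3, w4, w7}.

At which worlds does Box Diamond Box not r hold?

w0: successors {w1, w4, w7}; Diamond Box not r there: w1:F, w4:T, w7:F. ✗
w1: successors {w2}; Diamond Box not r there: w2:T. ✓
w2: successors {w3, w6}; Diamond Box not r there: w3:F, w6:F. ✗
w3: no successors, so Box Diamond Box not r holds vacuously. ✓
w4: successors {w5}; Diamond Box not r there: w5:F. ✗
w5: no successors, so Box Diamond Box not r holds vacuously. ✓
w6: no successors, so Box Diamond Box not r holds vacuously. ✓
w7: no successors, so Box Diamond Box not r holds vacuously. ✓

{w1, w3, w5, w6, w7}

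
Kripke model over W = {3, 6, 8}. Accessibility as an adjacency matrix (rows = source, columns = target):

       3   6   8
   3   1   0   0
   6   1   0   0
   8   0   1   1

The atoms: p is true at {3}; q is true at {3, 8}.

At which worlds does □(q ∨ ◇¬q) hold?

3: successors {3}; q ∨ ◇¬q there: 3:T. ✓
6: successors {3}; q ∨ ◇¬q there: 3:T. ✓
8: successors {6, 8}; q ∨ ◇¬q there: 6:F, 8:T. ✗

{3, 6}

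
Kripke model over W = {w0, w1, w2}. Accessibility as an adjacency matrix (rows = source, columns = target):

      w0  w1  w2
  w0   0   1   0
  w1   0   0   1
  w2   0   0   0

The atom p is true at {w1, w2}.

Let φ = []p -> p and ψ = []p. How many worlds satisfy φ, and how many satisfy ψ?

2 and 3

For []p -> p:
w0: []p is T, p is F. ✗
w1: []p is T, p is T. ✓
w2: []p is T, p is T. ✓
— 2 worlds.
For []p:
w0: successors {w1}; p there: w1:T. ✓
w1: successors {w2}; p there: w2:T. ✓
w2: no successors, so []p holds vacuously. ✓
— 3 worlds.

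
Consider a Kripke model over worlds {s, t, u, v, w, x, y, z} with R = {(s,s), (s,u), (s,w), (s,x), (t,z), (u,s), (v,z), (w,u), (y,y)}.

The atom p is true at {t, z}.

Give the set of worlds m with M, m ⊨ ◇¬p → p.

{t, v, x, z}

s: ◇¬p is T, p is F. ✗
t: ◇¬p is F, p is T. ✓
u: ◇¬p is T, p is F. ✗
v: ◇¬p is F, p is F. ✓
w: ◇¬p is T, p is F. ✗
x: ◇¬p is F, p is F. ✓
y: ◇¬p is T, p is F. ✗
z: ◇¬p is F, p is T. ✓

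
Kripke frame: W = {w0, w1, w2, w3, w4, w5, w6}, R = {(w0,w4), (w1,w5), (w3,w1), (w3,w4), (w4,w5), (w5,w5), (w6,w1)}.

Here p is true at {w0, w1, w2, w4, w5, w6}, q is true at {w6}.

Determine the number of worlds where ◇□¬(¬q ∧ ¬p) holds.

w0: successors {w4}; □¬(¬q ∧ ¬p) there: w4:T. ✓
w1: successors {w5}; □¬(¬q ∧ ¬p) there: w5:T. ✓
w2: no successors, so ◇□¬(¬q ∧ ¬p) fails. ✗
w3: successors {w1, w4}; □¬(¬q ∧ ¬p) there: w1:T, w4:T. ✓
w4: successors {w5}; □¬(¬q ∧ ¬p) there: w5:T. ✓
w5: successors {w5}; □¬(¬q ∧ ¬p) there: w5:T. ✓
w6: successors {w1}; □¬(¬q ∧ ¬p) there: w1:T. ✓
Satisfying worlds: {w0, w1, w3, w4, w5, w6}.

6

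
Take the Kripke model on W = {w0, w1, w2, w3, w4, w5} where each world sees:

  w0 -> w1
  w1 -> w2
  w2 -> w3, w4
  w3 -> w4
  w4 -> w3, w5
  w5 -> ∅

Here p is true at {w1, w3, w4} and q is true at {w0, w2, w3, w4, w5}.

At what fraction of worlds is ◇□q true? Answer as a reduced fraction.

w0: successors {w1}; □q there: w1:T. ✓
w1: successors {w2}; □q there: w2:T. ✓
w2: successors {w3, w4}; □q there: w3:T, w4:T. ✓
w3: successors {w4}; □q there: w4:T. ✓
w4: successors {w3, w5}; □q there: w3:T, w5:T. ✓
w5: no successors, so ◇□q fails. ✗
That's 5 of 6 worlds, so 5/6.

5/6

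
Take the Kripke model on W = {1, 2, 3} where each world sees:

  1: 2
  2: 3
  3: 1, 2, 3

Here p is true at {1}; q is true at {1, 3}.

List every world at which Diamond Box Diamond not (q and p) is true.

{1, 2, 3}

1: successors {2}; Box Diamond not (q and p) there: 2:T. ✓
2: successors {3}; Box Diamond not (q and p) there: 3:T. ✓
3: successors {1, 2, 3}; Box Diamond not (q and p) there: 1:T, 2:T, 3:T. ✓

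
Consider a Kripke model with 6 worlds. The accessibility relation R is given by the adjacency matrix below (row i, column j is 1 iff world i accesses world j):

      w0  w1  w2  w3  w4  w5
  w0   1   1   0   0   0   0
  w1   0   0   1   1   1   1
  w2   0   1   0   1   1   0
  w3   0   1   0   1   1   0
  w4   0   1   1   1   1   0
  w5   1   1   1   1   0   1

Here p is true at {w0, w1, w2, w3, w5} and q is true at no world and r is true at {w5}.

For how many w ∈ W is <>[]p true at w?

3

w0: successors {w0, w1}; []p there: w0:T, w1:F. ✓
w1: successors {w2, w3, w4, w5}; []p there: w2:F, w3:F, w4:F, w5:T. ✓
w2: successors {w1, w3, w4}; []p there: w1:F, w3:F, w4:F. ✗
w3: successors {w1, w3, w4}; []p there: w1:F, w3:F, w4:F. ✗
w4: successors {w1, w2, w3, w4}; []p there: w1:F, w2:F, w3:F, w4:F. ✗
w5: successors {w0, w1, w2, w3, w5}; []p there: w0:T, w1:F, w2:F, w3:F, w5:T. ✓
Satisfying worlds: {w0, w1, w5}.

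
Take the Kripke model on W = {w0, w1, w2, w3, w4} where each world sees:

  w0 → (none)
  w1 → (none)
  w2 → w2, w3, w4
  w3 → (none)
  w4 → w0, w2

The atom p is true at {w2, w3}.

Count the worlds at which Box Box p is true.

3

w0: no successors, so Box Box p holds vacuously. ✓
w1: no successors, so Box Box p holds vacuously. ✓
w2: successors {w2, w3, w4}; Box p there: w2:F, w3:T, w4:F. ✗
w3: no successors, so Box Box p holds vacuously. ✓
w4: successors {w0, w2}; Box p there: w0:T, w2:F. ✗
Satisfying worlds: {w0, w1, w3}.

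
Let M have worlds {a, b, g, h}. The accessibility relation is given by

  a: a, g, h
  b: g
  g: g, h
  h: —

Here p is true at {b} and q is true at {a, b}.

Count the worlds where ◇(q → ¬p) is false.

1

a: successors {a, g, h}; q → ¬p there: a:T, g:T, h:T. ✓
b: successors {g}; q → ¬p there: g:T. ✓
g: successors {g, h}; q → ¬p there: g:T, h:T. ✓
h: no successors, so ◇(q → ¬p) fails. ✗
Satisfying worlds: {a, b, g}.
So ◇(q → ¬p) fails at the other 1 world.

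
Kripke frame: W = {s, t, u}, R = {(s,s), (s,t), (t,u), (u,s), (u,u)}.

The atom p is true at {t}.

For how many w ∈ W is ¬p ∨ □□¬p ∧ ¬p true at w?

s: ¬p is T, □□¬p ∧ ¬p is F. ✓
t: ¬p is F, □□¬p ∧ ¬p is F. ✗
u: ¬p is T, □□¬p ∧ ¬p is F. ✓
Satisfying worlds: {s, u}.

2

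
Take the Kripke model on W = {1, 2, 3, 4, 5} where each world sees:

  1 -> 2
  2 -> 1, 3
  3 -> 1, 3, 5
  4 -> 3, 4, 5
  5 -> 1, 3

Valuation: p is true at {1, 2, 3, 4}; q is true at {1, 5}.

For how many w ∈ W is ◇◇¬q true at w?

5

1: successors {2}; ◇¬q there: 2:T. ✓
2: successors {1, 3}; ◇¬q there: 1:T, 3:T. ✓
3: successors {1, 3, 5}; ◇¬q there: 1:T, 3:T, 5:T. ✓
4: successors {3, 4, 5}; ◇¬q there: 3:T, 4:T, 5:T. ✓
5: successors {1, 3}; ◇¬q there: 1:T, 3:T. ✓
Satisfying worlds: {1, 2, 3, 4, 5}.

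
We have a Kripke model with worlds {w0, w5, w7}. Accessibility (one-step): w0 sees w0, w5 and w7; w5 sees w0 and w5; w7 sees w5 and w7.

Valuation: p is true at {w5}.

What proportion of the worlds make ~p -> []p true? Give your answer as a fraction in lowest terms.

w0: ~p is T, []p is F. ✗
w5: ~p is F, []p is F. ✓
w7: ~p is T, []p is F. ✗
That's 1 of 3 worlds, so 1/3.

1/3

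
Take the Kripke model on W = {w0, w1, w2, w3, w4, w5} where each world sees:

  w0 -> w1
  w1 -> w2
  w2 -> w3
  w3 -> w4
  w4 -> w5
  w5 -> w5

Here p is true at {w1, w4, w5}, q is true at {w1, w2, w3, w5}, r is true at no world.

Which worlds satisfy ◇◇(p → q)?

{w0, w1, w3, w4, w5}

w0: successors {w1}; ◇(p → q) there: w1:T. ✓
w1: successors {w2}; ◇(p → q) there: w2:T. ✓
w2: successors {w3}; ◇(p → q) there: w3:F. ✗
w3: successors {w4}; ◇(p → q) there: w4:T. ✓
w4: successors {w5}; ◇(p → q) there: w5:T. ✓
w5: successors {w5}; ◇(p → q) there: w5:T. ✓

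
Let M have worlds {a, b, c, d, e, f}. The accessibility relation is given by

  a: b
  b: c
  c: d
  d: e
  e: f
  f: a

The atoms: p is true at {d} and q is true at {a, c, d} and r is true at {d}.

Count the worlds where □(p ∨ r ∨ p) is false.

a: successors {b}; p ∨ r ∨ p there: b:F. ✗
b: successors {c}; p ∨ r ∨ p there: c:F. ✗
c: successors {d}; p ∨ r ∨ p there: d:T. ✓
d: successors {e}; p ∨ r ∨ p there: e:F. ✗
e: successors {f}; p ∨ r ∨ p there: f:F. ✗
f: successors {a}; p ∨ r ∨ p there: a:F. ✗
Satisfying worlds: {c}.
So □(p ∨ r ∨ p) fails at the other 5 worlds.

5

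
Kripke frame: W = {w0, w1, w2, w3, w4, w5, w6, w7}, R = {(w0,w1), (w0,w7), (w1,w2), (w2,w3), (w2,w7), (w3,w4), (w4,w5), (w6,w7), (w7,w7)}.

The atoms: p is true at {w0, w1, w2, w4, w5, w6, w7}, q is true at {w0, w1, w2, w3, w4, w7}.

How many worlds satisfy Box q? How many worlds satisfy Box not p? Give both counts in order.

For Box q:
w0: successors {w1, w7}; q there: w1:T, w7:T. ✓
w1: successors {w2}; q there: w2:T. ✓
w2: successors {w3, w7}; q there: w3:T, w7:T. ✓
w3: successors {w4}; q there: w4:T. ✓
w4: successors {w5}; q there: w5:F. ✗
w5: no successors, so Box q holds vacuously. ✓
w6: successors {w7}; q there: w7:T. ✓
w7: successors {w7}; q there: w7:T. ✓
— 7 worlds.
For Box not p:
w0: successors {w1, w7}; not p there: w1:F, w7:F. ✗
w1: successors {w2}; not p there: w2:F. ✗
w2: successors {w3, w7}; not p there: w3:T, w7:F. ✗
w3: successors {w4}; not p there: w4:F. ✗
w4: successors {w5}; not p there: w5:F. ✗
w5: no successors, so Box not p holds vacuously. ✓
w6: successors {w7}; not p there: w7:F. ✗
w7: successors {w7}; not p there: w7:F. ✗
— 1 world.

7 and 1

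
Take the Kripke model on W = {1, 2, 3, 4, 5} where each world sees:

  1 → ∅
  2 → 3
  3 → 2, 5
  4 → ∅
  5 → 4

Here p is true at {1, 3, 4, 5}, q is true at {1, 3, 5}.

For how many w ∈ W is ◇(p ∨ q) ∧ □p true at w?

1: ◇(p ∨ q) is F, □p is T. ✗
2: ◇(p ∨ q) is T, □p is T. ✓
3: ◇(p ∨ q) is T, □p is F. ✗
4: ◇(p ∨ q) is F, □p is T. ✗
5: ◇(p ∨ q) is T, □p is T. ✓
Satisfying worlds: {2, 5}.

2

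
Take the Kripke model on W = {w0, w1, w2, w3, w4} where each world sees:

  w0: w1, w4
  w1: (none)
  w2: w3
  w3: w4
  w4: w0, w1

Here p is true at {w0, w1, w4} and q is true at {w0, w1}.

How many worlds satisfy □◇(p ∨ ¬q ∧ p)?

w0: successors {w1, w4}; ◇(p ∨ ¬q ∧ p) there: w1:F, w4:T. ✗
w1: no successors, so □◇(p ∨ ¬q ∧ p) holds vacuously. ✓
w2: successors {w3}; ◇(p ∨ ¬q ∧ p) there: w3:T. ✓
w3: successors {w4}; ◇(p ∨ ¬q ∧ p) there: w4:T. ✓
w4: successors {w0, w1}; ◇(p ∨ ¬q ∧ p) there: w0:T, w1:F. ✗
Satisfying worlds: {w1, w2, w3}.

3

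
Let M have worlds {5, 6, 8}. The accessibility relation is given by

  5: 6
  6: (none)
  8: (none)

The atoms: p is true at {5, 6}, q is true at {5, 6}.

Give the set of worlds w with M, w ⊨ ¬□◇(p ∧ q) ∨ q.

5: ¬□◇(p ∧ q) is T, q is T. ✓
6: ¬□◇(p ∧ q) is F, q is T. ✓
8: ¬□◇(p ∧ q) is F, q is F. ✗

{5, 6}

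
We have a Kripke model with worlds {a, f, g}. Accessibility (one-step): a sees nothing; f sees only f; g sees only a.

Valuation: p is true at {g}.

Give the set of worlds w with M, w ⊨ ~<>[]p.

a: <>[]p is F. ✓
f: <>[]p is F. ✓
g: <>[]p is T. ✗

{a, f}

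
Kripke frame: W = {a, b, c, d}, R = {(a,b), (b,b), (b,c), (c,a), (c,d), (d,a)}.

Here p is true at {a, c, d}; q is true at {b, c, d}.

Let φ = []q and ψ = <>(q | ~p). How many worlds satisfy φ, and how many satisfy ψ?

For []q:
a: successors {b}; q there: b:T. ✓
b: successors {b, c}; q there: b:T, c:T. ✓
c: successors {a, d}; q there: a:F, d:T. ✗
d: successors {a}; q there: a:F. ✗
— 2 worlds.
For <>(q | ~p):
a: successors {b}; q | ~p there: b:T. ✓
b: successors {b, c}; q | ~p there: b:T, c:T. ✓
c: successors {a, d}; q | ~p there: a:F, d:T. ✓
d: successors {a}; q | ~p there: a:F. ✗
— 3 worlds.

2 and 3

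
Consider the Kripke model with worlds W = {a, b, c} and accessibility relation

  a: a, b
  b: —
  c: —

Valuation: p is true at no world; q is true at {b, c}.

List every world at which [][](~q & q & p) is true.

{b, c}

a: successors {a, b}; [](~q & q & p) there: a:F, b:T. ✗
b: no successors, so [][](~q & q & p) holds vacuously. ✓
c: no successors, so [][](~q & q & p) holds vacuously. ✓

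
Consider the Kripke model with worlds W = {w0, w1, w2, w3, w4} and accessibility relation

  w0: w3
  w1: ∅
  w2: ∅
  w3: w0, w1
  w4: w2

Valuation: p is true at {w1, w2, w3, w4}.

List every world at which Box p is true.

w0: successors {w3}; p there: w3:T. ✓
w1: no successors, so Box p holds vacuously. ✓
w2: no successors, so Box p holds vacuously. ✓
w3: successors {w0, w1}; p there: w0:F, w1:T. ✗
w4: successors {w2}; p there: w2:T. ✓

{w0, w1, w2, w4}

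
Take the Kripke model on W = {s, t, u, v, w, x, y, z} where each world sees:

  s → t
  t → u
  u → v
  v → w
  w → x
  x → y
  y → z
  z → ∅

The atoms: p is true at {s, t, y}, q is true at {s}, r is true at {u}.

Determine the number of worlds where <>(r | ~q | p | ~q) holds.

7

s: successors {t}; r | ~q | p | ~q there: t:T. ✓
t: successors {u}; r | ~q | p | ~q there: u:T. ✓
u: successors {v}; r | ~q | p | ~q there: v:T. ✓
v: successors {w}; r | ~q | p | ~q there: w:T. ✓
w: successors {x}; r | ~q | p | ~q there: x:T. ✓
x: successors {y}; r | ~q | p | ~q there: y:T. ✓
y: successors {z}; r | ~q | p | ~q there: z:T. ✓
z: no successors, so <>(r | ~q | p | ~q) fails. ✗
Satisfying worlds: {s, t, u, v, w, x, y}.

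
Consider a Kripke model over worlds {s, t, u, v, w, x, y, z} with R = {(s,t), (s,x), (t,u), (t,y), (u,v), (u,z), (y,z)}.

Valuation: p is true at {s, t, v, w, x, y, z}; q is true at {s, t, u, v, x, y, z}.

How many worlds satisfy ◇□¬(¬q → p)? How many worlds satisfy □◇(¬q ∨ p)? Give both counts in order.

3 and 5

For ◇□¬(¬q → p):
s: successors {t, x}; □¬(¬q → p) there: t:F, x:T. ✓
t: successors {u, y}; □¬(¬q → p) there: u:F, y:F. ✗
u: successors {v, z}; □¬(¬q → p) there: v:T, z:T. ✓
v: no successors, so ◇□¬(¬q → p) fails. ✗
w: no successors, so ◇□¬(¬q → p) fails. ✗
x: no successors, so ◇□¬(¬q → p) fails. ✗
y: successors {z}; □¬(¬q → p) there: z:T. ✓
z: no successors, so ◇□¬(¬q → p) fails. ✗
— 3 worlds.
For □◇(¬q ∨ p):
s: successors {t, x}; ◇(¬q ∨ p) there: t:T, x:F. ✗
t: successors {u, y}; ◇(¬q ∨ p) there: u:T, y:T. ✓
u: successors {v, z}; ◇(¬q ∨ p) there: v:F, z:F. ✗
v: no successors, so □◇(¬q ∨ p) holds vacuously. ✓
w: no successors, so □◇(¬q ∨ p) holds vacuously. ✓
x: no successors, so □◇(¬q ∨ p) holds vacuously. ✓
y: successors {z}; ◇(¬q ∨ p) there: z:F. ✗
z: no successors, so □◇(¬q ∨ p) holds vacuously. ✓
— 5 worlds.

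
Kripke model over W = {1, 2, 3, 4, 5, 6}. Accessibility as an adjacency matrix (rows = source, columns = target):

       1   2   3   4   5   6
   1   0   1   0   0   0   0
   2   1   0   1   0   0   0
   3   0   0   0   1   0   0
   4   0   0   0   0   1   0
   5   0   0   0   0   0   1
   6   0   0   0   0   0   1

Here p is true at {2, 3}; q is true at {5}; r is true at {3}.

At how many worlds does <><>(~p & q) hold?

1

1: successors {2}; <>(~p & q) there: 2:F. ✗
2: successors {1, 3}; <>(~p & q) there: 1:F, 3:F. ✗
3: successors {4}; <>(~p & q) there: 4:T. ✓
4: successors {5}; <>(~p & q) there: 5:F. ✗
5: successors {6}; <>(~p & q) there: 6:F. ✗
6: successors {6}; <>(~p & q) there: 6:F. ✗
Satisfying worlds: {3}.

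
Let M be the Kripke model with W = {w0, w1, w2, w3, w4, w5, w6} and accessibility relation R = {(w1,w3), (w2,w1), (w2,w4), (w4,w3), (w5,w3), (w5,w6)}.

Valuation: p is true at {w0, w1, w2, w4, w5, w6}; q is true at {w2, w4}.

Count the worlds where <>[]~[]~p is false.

w0: no successors, so <>[]~[]~p fails. ✗
w1: successors {w3}; []~[]~p there: w3:T. ✓
w2: successors {w1, w4}; []~[]~p there: w1:F, w4:F. ✗
w3: no successors, so <>[]~[]~p fails. ✗
w4: successors {w3}; []~[]~p there: w3:T. ✓
w5: successors {w3, w6}; []~[]~p there: w3:T, w6:T. ✓
w6: no successors, so <>[]~[]~p fails. ✗
Satisfying worlds: {w1, w4, w5}.
So <>[]~[]~p fails at the other 4 worlds.

4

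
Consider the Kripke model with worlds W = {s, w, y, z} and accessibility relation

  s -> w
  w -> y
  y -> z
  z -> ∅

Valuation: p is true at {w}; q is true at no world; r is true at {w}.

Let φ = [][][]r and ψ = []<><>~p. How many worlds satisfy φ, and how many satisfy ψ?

For [][][]r:
s: successors {w}; [][]r there: w:F. ✗
w: successors {y}; [][]r there: y:T. ✓
y: successors {z}; [][]r there: z:T. ✓
z: no successors, so [][][]r holds vacuously. ✓
— 3 worlds.
For []<><>~p:
s: successors {w}; <><>~p there: w:T. ✓
w: successors {y}; <><>~p there: y:F. ✗
y: successors {z}; <><>~p there: z:F. ✗
z: no successors, so []<><>~p holds vacuously. ✓
— 2 worlds.

3 and 2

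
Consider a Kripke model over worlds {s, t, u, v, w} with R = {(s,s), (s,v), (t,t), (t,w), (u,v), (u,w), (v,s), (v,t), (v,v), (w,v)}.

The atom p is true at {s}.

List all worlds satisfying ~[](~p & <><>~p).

{s, v}

s: [](~p & <><>~p) is F. ✓
t: [](~p & <><>~p) is T. ✗
u: [](~p & <><>~p) is T. ✗
v: [](~p & <><>~p) is F. ✓
w: [](~p & <><>~p) is T. ✗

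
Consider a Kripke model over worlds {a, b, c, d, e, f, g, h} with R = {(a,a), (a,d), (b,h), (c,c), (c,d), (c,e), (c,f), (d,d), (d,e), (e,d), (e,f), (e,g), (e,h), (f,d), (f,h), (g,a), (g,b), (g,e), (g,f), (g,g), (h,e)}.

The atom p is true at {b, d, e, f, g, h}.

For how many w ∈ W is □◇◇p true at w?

8

a: successors {a, d}; ◇◇p there: a:T, d:T. ✓
b: successors {h}; ◇◇p there: h:T. ✓
c: successors {c, d, e, f}; ◇◇p there: c:T, d:T, e:T, f:T. ✓
d: successors {d, e}; ◇◇p there: d:T, e:T. ✓
e: successors {d, f, g, h}; ◇◇p there: d:T, f:T, g:T, h:T. ✓
f: successors {d, h}; ◇◇p there: d:T, h:T. ✓
g: successors {a, b, e, f, g}; ◇◇p there: a:T, b:T, e:T, f:T, g:T. ✓
h: successors {e}; ◇◇p there: e:T. ✓
Satisfying worlds: {a, b, c, d, e, f, g, h}.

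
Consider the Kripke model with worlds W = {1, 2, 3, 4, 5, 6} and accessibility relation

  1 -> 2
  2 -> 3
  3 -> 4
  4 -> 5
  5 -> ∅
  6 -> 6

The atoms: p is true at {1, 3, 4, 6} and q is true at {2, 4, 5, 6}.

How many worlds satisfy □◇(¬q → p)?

5

1: successors {2}; ◇(¬q → p) there: 2:T. ✓
2: successors {3}; ◇(¬q → p) there: 3:T. ✓
3: successors {4}; ◇(¬q → p) there: 4:T. ✓
4: successors {5}; ◇(¬q → p) there: 5:F. ✗
5: no successors, so □◇(¬q → p) holds vacuously. ✓
6: successors {6}; ◇(¬q → p) there: 6:T. ✓
Satisfying worlds: {1, 2, 3, 5, 6}.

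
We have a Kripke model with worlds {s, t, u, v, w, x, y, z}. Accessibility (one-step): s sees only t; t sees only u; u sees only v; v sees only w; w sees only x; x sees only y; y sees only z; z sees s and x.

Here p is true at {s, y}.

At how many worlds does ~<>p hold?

s: <>p is F. ✓
t: <>p is F. ✓
u: <>p is F. ✓
v: <>p is F. ✓
w: <>p is F. ✓
x: <>p is T. ✗
y: <>p is F. ✓
z: <>p is T. ✗
Satisfying worlds: {s, t, u, v, w, y}.

6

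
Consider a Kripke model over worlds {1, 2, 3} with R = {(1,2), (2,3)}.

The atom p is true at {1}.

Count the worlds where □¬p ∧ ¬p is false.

1

1: □¬p is T, ¬p is F. ✗
2: □¬p is T, ¬p is T. ✓
3: □¬p is T, ¬p is T. ✓
Satisfying worlds: {2, 3}.
So □¬p ∧ ¬p fails at the other 1 world.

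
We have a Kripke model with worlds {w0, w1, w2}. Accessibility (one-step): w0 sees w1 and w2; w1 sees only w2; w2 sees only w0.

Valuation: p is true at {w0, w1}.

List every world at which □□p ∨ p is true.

{w0, w1}

w0: □□p is F, p is T. ✓
w1: □□p is T, p is T. ✓
w2: □□p is F, p is F. ✗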